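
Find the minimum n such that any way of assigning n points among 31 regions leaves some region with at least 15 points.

With 434 points one could put exactly 14 in each of the 31 regions, and no region would reach 15.
By pigeonhole, one more point must land in a region that already has 14, giving it 15.
So 31 × 14 + 1 = 435 points are required.

435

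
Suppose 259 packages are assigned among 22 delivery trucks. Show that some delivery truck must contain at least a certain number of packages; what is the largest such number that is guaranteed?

By the pigeonhole principle, the 22 delivery trucks are the holes and the 259 packages are the pigeons.
If every delivery truck held at most 11 packages, the total would be at most 22 × 11 = 242, which is less than 259.
So some delivery truck holds at least ⌈259/22⌉ = 12 packages.

12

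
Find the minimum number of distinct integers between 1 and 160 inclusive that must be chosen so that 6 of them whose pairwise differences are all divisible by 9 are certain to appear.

Integers whose pairwise differences are multiples of 9 are exactly those sharing a remainder mod 9. By the pigeonhole principle, the 9 residue classes mod 9 are the pigeonholes.
With 45 integers one could put 5 in each residue class and have no class reach 6.
The 46th integer pushes some class to 6, so 9·5 + 1 = 46.

46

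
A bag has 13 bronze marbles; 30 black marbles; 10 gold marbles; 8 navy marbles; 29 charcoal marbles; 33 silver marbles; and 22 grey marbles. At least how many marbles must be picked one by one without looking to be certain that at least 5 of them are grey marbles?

In the worst case for collecting grey marbles, every non-grey marble comes out first.
There are 13 + 30 + 10 + 8 + 29 + 33 = 123 non-grey marbles altogether.
After those, each further marble must be grey, so 123 + 5 = 128 draws guarantee 5 grey marbles.

128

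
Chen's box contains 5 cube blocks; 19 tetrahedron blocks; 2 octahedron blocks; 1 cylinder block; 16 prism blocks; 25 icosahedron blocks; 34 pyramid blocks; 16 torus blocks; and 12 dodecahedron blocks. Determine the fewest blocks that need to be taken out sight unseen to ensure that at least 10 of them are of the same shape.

An adversary could hand out at most 9 blocks per shape (cube, octahedron, cylinder run out sooner): 5 + 9 + 2 + 1 + 9 + 9 + 9 + 9 + 9 = 62 blocks and still no shape has 10.
By the pigeonhole principle, one more block lands in a shape already at 9, so 63 draws are enough and 62 are not.

63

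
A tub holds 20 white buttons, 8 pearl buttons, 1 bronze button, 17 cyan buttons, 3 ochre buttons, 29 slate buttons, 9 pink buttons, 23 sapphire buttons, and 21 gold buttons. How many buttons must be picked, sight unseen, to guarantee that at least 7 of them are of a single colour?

47

An adversary could hand out at most 6 buttons per colour (bronze, ochre run out sooner): 6 + 6 + 1 + 6 + 3 + 6 + 6 + 6 + 6 = 46 buttons and still no colour has 7.
One more button lands in a colour already at 6, so 47 draws are enough and 46 are not.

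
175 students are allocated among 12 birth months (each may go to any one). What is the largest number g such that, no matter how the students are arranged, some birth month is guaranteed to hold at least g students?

By pigeonhole, the 12 birth months are the holes and the 175 students are the pigeons.
If every birth month held at most 14 students, the total would be at most 12 × 14 = 168, which is less than 175.
So some birth month holds at least ⌈175/12⌉ = 15 students.

15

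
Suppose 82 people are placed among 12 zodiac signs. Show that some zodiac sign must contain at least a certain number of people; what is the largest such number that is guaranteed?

By pigeonhole, the 12 zodiac signs are the holes and the 82 people are the pigeons.
If every zodiac sign held at most 6 people, the total would be at most 12 × 6 = 72, which is less than 82.
So some zodiac sign holds at least ⌈82/12⌉ = 7 people.

7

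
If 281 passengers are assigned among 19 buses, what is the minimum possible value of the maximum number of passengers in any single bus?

15

The 19 buses are the holes and the 281 passengers are the pigeons.
If every bus held at most 14 passengers, the total would be at most 19 × 14 = 266, which is less than 281.
So some bus holds at least ⌈281/19⌉ = 15 passengers.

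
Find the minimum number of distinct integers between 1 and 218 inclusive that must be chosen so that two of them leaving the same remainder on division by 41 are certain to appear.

42

Pigeonhole: the 41 residue classes mod 41 are the pigeonholes.
With 41 integers one could put 1 in each residue class and have no class reach 2.
The 42nd integer pushes some class to 2, so 41·1 + 1 = 42.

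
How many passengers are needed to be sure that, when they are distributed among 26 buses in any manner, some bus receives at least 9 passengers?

With 208 passengers one could put exactly 8 in each of the 26 buses, and no bus would reach 9.
Pigeonhole: one more passenger must land in a bus that already has 8, giving it 9.
So 26 × 8 + 1 = 209 passengers are required.

209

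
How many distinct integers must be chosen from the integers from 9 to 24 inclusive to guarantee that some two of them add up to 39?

Two chosen integers sum to 39 exactly when both halves of some pair {x, 39−x} with 15 ≤ x ≤ 39−x ≤ 24 are chosen — 5 such pairs.
The remaining 6 elements (those with no distinct partner in range) can never complete a 39-sum, so the worst case takes all of them and one from each pair: 6 + 5 = 11.
The 12th integer has to be the second member of some pair, so 11 + 1 = 12.

12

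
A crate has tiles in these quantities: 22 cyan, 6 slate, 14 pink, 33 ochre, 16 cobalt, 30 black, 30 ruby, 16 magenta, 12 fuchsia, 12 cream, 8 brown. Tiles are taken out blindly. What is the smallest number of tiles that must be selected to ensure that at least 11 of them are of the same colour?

An adversary could hand out at most 10 tiles per colour (slate, brown run out sooner): 10 + 6 + 10 + 10 + 10 + 10 + 10 + 10 + 10 + 10 + 8 = 104 tiles and still no colour has 11.
One more tile lands in a colour already at 10, so 105 draws are enough and 104 are not.

105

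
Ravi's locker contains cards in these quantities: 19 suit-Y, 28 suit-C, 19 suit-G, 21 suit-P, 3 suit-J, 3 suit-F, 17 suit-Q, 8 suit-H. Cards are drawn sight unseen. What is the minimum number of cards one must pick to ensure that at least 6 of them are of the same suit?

An adversary could hand out at most 5 cards per suit (suit-J, suit-F run out sooner): 5 + 5 + 5 + 5 + 3 + 3 + 5 + 5 = 36 cards and still no suit has 6.
One more card lands in a suit already at 5, so 37 draws are enough and 36 are not.

37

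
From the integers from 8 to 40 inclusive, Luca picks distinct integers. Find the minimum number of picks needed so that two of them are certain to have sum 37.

23

Group the elements by complementary pair {x, 37−x}: {8,29}, {9,28}, {10,27}, …, giving 11 two-element pairs and 11 integers whose partner 37−x falls outside [8,40].
Pigeonhole: treating each of those 22 groups as a pigeonhole, one can pick one integer per group — 22 integers — with no two summing to 37.
The 23rd integer lands in an occupied pair, forcing a sum of 37.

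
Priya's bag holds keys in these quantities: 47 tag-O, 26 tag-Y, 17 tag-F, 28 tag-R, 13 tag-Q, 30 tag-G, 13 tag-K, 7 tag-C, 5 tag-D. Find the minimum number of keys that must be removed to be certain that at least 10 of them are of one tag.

Put each drawn key into a box by tag. The largest draw with every box below 10 takes min(count, 9) from each tag; tags with fewer than 9 contribute all they have.
Σ min(cᵢ, 9) = 9 + 9 + 9 + 9 + 9 + 9 + 9 + 7 + 5 = 75.
Draw number 75 + 1 = 76 must push one box to 10.

76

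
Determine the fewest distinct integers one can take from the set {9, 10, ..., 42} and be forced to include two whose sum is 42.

Group the elements by complementary pair {x, 42−x}: {9,33}, {10,32}, {11,31}, …, giving 12 two-element pairs; the single value 21 (it cannot pair with itself since the integers are distinct); and 9 integers whose partner 42−x falls outside [9,42].
By the pigeonhole principle, treating each of those 22 groups as a pigeonhole, one can pick one integer per group — 22 integers — with no two summing to 42.
The 23rd integer lands in an occupied pair, forcing a sum of 42.

23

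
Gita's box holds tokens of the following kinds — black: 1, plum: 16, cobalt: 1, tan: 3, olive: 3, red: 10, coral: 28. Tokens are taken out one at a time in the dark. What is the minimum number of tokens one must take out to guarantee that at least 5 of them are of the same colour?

By the pigeonhole principle, put each drawn token into a box by colour. The largest draw with every box below 5 takes min(count, 4) from each colour; colours with fewer than 4 contribute all they have.
Σ min(cᵢ, 4) = 1 + 4 + 1 + 3 + 3 + 4 + 4 = 20.
Draw number 20 + 1 = 21 must push one box to 5.

21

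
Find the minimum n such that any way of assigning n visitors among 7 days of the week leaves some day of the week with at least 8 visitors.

With 49 visitors one could put exactly 7 in each of the 7 days of the week, and no day of the week would reach 8.
By pigeonhole, one more visitor must land in a day of the week that already has 7, giving it 8.
So 7 × 7 + 1 = 50 visitors are required.

50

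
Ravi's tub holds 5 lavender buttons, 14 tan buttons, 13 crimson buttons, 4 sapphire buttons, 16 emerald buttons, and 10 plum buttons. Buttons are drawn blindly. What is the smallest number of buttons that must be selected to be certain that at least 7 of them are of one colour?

An adversary could hand out at most 6 buttons per colour (lavender, sapphire run out sooner): 5 + 6 + 6 + 4 + 6 + 6 = 33 buttons and still no colour has 7.
By pigeonhole, one more button lands in a colour already at 6, so 34 draws are enough and 33 are not.

34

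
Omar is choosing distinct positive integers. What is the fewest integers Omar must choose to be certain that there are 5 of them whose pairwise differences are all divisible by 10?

41

Integers whose pairwise differences are multiples of 10 are exactly those sharing a remainder mod 10. Pigeonhole: the 10 residue classes mod 10 are the pigeonholes.
With 40 integers one could put 4 in each residue class and have no class reach 5.
The 41st integer pushes some class to 5, so 10·4 + 1 = 41.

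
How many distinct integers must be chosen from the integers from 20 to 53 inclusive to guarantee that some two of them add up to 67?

21

Group the elements by complementary pair {x, 67−x}: {20,47}, {21,46}, {22,45}, …, giving 14 two-element pairs and 6 integers whose partner 67−x falls outside [20,53].
Treating each of those 20 groups as a pigeonhole, one can pick one integer per group — 20 integers — with no two summing to 67.
The 21st integer lands in an occupied pair, forcing a sum of 67.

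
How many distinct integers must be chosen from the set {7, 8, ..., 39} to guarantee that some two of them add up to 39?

A set avoiding the sum 39 can contain at most one of each pair {x, 39−x}, plus the 7 elements whose complement lies outside the range.
The integers 20, …, 39 (20 of them) are such a set: any two sum to at least 20+21 = 41 > 39.
Any 21st integer completes one of the 13 pairs, so 21 choices force a sum of 39.

21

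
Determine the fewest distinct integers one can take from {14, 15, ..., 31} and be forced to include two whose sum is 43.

Two chosen integers sum to 43 exactly when both halves of some pair {x, 43−x} with 14 ≤ x ≤ 43−x ≤ 29 are chosen — 8 such pairs.
The remaining 2 elements (those with no distinct partner in range) can never complete a 43-sum, so the worst case takes all of them and one from each pair: 2 + 8 = 10.
The 11th integer has to be the second member of some pair, so 10 + 1 = 11.

11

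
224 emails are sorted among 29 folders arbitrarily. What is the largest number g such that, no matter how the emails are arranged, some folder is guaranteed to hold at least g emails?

Pigeonhole: the 29 folders are the holes and the 224 emails are the pigeons.
If every folder held at most 7 emails, the total would be at most 29 × 7 = 203, which is less than 224.
So some folder holds at least ⌈224/29⌉ = 8 emails.

8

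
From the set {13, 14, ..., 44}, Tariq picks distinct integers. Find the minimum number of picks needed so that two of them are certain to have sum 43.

Group the elements by complementary pair {x, 43−x}: {13,30}, {14,29}, {15,28}, …, giving 9 two-element pairs and 14 integers whose partner 43−x falls outside [13,44].
Treating each of those 23 groups as a pigeonhole, one can pick one integer per group — 23 integers — with no two summing to 43.
The 24th integer lands in an occupied pair, forcing a sum of 43.

24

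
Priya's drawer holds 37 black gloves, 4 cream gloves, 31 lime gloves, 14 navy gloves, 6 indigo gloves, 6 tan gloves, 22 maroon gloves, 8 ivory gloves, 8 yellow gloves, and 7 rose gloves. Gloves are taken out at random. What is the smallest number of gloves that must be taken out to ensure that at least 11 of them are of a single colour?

The 10 colours are the holes; the gloves drawn are the pigeons.
To avoid 11 of any one colour, the worst case takes at most 10 of each colour, or every glove of a colour that has fewer than 10.
That gives 10 + 4 + 10 + 10 + 6 + 6 + 10 + 8 + 8 + 7 = 79 gloves with no colour reaching 11.
The next glove forces some colour to 11, so 79 + 1 = 80.

80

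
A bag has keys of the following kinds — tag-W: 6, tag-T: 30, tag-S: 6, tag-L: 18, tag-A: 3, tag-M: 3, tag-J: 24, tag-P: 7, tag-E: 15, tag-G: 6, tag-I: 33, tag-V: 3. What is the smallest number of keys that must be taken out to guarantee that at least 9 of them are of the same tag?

Put each drawn key into a box by tag. The largest draw with every box below 9 takes min(count, 8) from each tag; tags with fewer than 8 contribute all they have.
Σ min(cᵢ, 8) = 6 + 8 + 6 + 8 + 3 + 3 + 8 + 7 + 8 + 6 + 8 + 3 = 74.
Draw number 74 + 1 = 75 must push one box to 9.

75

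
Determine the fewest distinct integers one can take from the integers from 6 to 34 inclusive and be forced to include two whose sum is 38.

17

A set avoiding the sum 38 can contain at most one of each pair {x, 38−x}, plus the 3 elements whose complement lies outside the range or equal to its own complement.
The integers 19, …, 34 (16 of them) are such a set: any two sum to at least 19+20 = 39 > 38.
By the pigeonhole principle, any 17th integer completes one of the 13 pairs, so 17 choices force a sum of 38.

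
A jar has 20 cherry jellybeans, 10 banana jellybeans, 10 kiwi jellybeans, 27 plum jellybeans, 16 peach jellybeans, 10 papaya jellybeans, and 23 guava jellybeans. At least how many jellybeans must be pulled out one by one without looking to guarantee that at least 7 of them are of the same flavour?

43

An adversary could hand out at most 6 jellybeans per flavour: 6 + 6 + 6 + 6 + 6 + 6 + 6 = 42 jellybeans and still no flavour has 7.
One more jellybean lands in a flavour already at 6, so 43 draws are enough and 42 are not.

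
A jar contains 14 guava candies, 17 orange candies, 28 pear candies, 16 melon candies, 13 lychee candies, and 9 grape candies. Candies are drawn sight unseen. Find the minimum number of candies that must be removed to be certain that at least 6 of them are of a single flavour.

The 6 flavours are the holes; the candies drawn are the pigeons.
To avoid 6 of any one flavour, the worst case takes at most 5 of each flavour.
That gives 5 + 5 + 5 + 5 + 5 + 5 = 30 candies with no flavour reaching 6.
The next candy forces some flavour to 6, so 30 + 1 = 31.

31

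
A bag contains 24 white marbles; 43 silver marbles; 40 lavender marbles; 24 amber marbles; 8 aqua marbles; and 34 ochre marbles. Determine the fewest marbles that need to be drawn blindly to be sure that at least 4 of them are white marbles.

153

In the worst case for collecting white marbles, every non-white marble comes out first.
There are 43 + 40 + 24 + 8 + 34 = 149 non-white marbles altogether.
After those, each further marble must be white, so 149 + 4 = 153 draws guarantee 4 white marbles.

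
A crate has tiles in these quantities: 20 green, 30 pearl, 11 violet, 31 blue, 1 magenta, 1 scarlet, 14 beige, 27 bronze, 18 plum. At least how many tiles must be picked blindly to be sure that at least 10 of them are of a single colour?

By the pigeonhole principle, the 9 colours are the holes; the tiles drawn are the pigeons.
To avoid 10 of any one colour, the worst case takes at most 9 of each colour, or every tile of a colour that has fewer than 9.
That gives 9 + 9 + 9 + 9 + 1 + 1 + 9 + 9 + 9 = 65 tiles with no colour reaching 10.
The next tile forces some colour to 10, so 65 + 1 = 66.

66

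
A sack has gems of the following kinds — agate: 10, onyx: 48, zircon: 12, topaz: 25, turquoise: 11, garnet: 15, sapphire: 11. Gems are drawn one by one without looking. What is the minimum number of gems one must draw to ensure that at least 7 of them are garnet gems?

In the worst case for collecting garnet gems, every non-garnet gem comes out first.
There are 10 + 48 + 12 + 25 + 11 + 11 = 117 non-garnet gems altogether.
After those, each further gem must be garnet, so 117 + 7 = 124 draws guarantee 7 garnet gems.

124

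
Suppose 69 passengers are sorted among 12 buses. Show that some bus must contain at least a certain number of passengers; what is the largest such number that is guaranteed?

Pigeonhole: the 12 buses are the holes and the 69 passengers are the pigeons.
If every bus held at most 5 passengers, the total would be at most 12 × 5 = 60, which is less than 69.
So some bus holds at least ⌈69/12⌉ = 6 passengers.

6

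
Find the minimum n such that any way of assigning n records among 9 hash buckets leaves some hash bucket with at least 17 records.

With 144 records one could put exactly 16 in each of the 9 hash buckets, and no hash bucket would reach 17.
One more record must land in a hash bucket that already has 16, giving it 17.
So 9 × 16 + 1 = 145 records are required.

145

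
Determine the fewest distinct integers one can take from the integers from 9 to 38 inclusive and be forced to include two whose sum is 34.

A set avoiding the sum 34 can contain at most one of each pair {x, 34−x}, plus the 14 elements whose complement lies outside the range or equal to its own complement.
The integers 17, …, 38 (22 of them) are such a set: any two sum to at least 17+18 = 35 > 34.
Any 23rd integer completes one of the 8 pairs, so 23 choices force a sum of 34.

23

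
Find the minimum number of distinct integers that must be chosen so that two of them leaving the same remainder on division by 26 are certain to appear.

27

By the pigeonhole principle, the 26 residue classes mod 26 are the pigeonholes.
With 26 integers one could put 1 in each residue class and have no class reach 2.
The 27th integer pushes some class to 2, so 26·1 + 1 = 27.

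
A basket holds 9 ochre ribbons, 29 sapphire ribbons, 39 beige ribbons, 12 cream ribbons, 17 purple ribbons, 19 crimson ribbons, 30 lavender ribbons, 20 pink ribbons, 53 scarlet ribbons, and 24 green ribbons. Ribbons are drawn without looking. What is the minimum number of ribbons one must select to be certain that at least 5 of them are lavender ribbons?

227

In the worst case for collecting lavender ribbons, every non-lavender ribbon comes out first.
There are 9 + 29 + 39 + 12 + 17 + 19 + 20 + 53 + 24 = 222 non-lavender ribbons altogether.
After those, each further ribbon must be lavender, so 222 + 5 = 227 draws guarantee 5 lavender ribbons.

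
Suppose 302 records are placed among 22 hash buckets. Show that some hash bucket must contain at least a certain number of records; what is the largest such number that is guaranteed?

14

The 22 hash buckets are the holes and the 302 records are the pigeons.
If every hash bucket held at most 13 records, the total would be at most 22 × 13 = 286, which is less than 302.
So some hash bucket holds at least ⌈302/22⌉ = 14 records.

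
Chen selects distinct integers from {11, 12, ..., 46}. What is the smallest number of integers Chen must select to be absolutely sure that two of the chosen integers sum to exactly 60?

Group the elements by complementary pair {x, 60−x}: {14,46}, {15,45}, {16,44}, …, giving 16 two-element pairs, the single value 30 (it cannot pair with itself since the integers are distinct), and 3 integers whose partner 60−x falls outside [11,46].
Treating each of those 20 groups as a pigeonhole, one can pick one integer per group — 20 integers — with no two summing to 60.
The 21st integer lands in an occupied pair, forcing a sum of 60.

21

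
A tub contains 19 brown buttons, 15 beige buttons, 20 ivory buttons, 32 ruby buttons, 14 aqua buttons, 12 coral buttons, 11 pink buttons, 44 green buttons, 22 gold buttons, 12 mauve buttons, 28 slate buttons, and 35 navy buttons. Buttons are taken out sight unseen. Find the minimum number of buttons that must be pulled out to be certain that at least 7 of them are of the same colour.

An adversary could hand out at most 6 buttons per colour: 6 + 6 + 6 + 6 + 6 + 6 + 6 + 6 + 6 + 6 + 6 + 6 = 72 buttons and still no colour has 7.
By the pigeonhole principle, one more button lands in a colour already at 6, so 73 draws are enough and 72 are not.

73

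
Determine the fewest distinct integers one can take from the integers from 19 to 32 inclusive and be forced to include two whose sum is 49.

9

A set avoiding the sum 49 can contain at most one of each pair {x, 49−x}, plus the 2 elements whose complement lies outside the range.
The integers 25, …, 32 (8 of them) are such a set: any two sum to at least 25+26 = 51 > 49.
By the pigeonhole principle, any 9th integer completes one of the 6 pairs, so 9 choices force a sum of 49.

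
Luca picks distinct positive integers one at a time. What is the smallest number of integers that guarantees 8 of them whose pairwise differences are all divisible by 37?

Integers whose pairwise differences are multiples of 37 are exactly those sharing a remainder mod 37. The 37 residue classes mod 37 are the pigeonholes.
With 259 integers one could put 7 in each residue class and have no class reach 8.
The 260th integer pushes some class to 8, so 37·7 + 1 = 260.

260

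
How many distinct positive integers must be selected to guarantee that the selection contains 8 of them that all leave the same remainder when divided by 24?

The 24 residue classes mod 24 are the pigeonholes.
With 168 integers one could put 7 in each residue class and have no class reach 8.
The 169th integer pushes some class to 8, so 24·7 + 1 = 169.

169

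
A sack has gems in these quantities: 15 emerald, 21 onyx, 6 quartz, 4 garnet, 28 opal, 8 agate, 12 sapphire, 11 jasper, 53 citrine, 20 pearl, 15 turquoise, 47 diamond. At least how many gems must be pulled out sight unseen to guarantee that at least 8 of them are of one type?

81

An adversary could hand out at most 7 gems per type (quartz, garnet run out sooner): 7 + 7 + 6 + 4 + 7 + 7 + 7 + 7 + 7 + 7 + 7 + 7 = 80 gems and still no type has 8.
By the pigeonhole principle, one more gem lands in a type already at 7, so 81 draws are enough and 80 are not.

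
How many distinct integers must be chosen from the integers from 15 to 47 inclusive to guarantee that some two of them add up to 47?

Group the elements by complementary pair {x, 47−x}: {15,32}, {16,31}, {17,30}, …, giving 9 two-element pairs and 15 integers whose partner 47−x falls outside [15,47].
Treating each of those 24 groups as a pigeonhole, one can pick one integer per group — 24 integers — with no two summing to 47.
The 25th integer lands in an occupied pair, forcing a sum of 47.

25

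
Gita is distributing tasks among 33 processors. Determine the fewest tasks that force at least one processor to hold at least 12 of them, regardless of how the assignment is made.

364

With 363 tasks one could put exactly 11 in each of the 33 processors, and no processor would reach 12.
One more task must land in a processor that already has 11, giving it 12.
So 33 × 11 + 1 = 364 tasks are required.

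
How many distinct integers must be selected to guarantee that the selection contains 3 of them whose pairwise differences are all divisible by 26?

Integers whose pairwise differences are multiples of 26 are exactly those sharing a remainder mod 26. By pigeonhole, the 26 residue classes mod 26 are the pigeonholes.
With 52 integers one could put 2 in each residue class and have no class reach 3.
The 53rd integer pushes some class to 3, so 26·2 + 1 = 53.

53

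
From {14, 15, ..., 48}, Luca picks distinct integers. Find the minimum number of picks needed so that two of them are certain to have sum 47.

26

Group the elements by complementary pair {x, 47−x}: {14,33}, {15,32}, {16,31}, …, giving 10 two-element pairs and 15 integers whose partner 47−x falls outside [14,48].
Treating each of those 25 groups as a pigeonhole, one can pick one integer per group — 25 integers — with no two summing to 47.
The 26th integer lands in an occupied pair, forcing a sum of 47.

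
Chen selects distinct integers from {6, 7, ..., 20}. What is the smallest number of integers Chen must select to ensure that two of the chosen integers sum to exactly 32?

12

A set avoiding the sum 32 can contain at most one of each pair {x, 32−x}, plus the 7 elements whose complement lies outside the range or equal to its own complement.
The integers 6, …, 16 (11 of them) are such a set: any two sum to at least 6+7 = 13 and at most 15+16 = 31 < 32.
By the pigeonhole principle, any 12th integer completes one of the 4 pairs, so 12 choices force a sum of 32.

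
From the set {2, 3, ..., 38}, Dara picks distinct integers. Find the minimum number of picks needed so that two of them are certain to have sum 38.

21

A set avoiding the sum 38 can contain at most one of each pair {x, 38−x}, plus the 3 elements whose complement lies outside the range or equal to its own complement.
The integers 19, …, 38 (20 of them) are such a set: any two sum to at least 19+20 = 39 > 38.
Any 21st integer completes one of the 17 pairs, so 21 choices force a sum of 38.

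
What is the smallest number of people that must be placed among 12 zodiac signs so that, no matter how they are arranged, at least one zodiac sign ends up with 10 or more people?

With 108 people one could put exactly 9 in each of the 12 zodiac signs, and no zodiac sign would reach 10.
By the pigeonhole principle, one more person must land in a zodiac sign that already has 9, giving it 10.
So 12 × 9 + 1 = 109 people are required.

109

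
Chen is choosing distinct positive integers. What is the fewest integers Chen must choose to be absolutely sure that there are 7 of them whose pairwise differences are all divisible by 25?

151

Integers whose pairwise differences are multiples of 25 are exactly those sharing a remainder mod 25. Pigeonhole: the 25 residue classes mod 25 are the pigeonholes.
With 150 integers one could put 6 in each residue class and have no class reach 7.
The 151st integer pushes some class to 7, so 25·6 + 1 = 151.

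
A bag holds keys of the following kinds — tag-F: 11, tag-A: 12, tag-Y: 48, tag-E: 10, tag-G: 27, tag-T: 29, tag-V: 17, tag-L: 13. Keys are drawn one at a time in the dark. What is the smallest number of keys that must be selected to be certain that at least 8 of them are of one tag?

57

An adversary could hand out at most 7 keys per tag: 7 + 7 + 7 + 7 + 7 + 7 + 7 + 7 = 56 keys and still no tag has 8.
One more key lands in a tag already at 7, so 57 draws are enough and 56 are not.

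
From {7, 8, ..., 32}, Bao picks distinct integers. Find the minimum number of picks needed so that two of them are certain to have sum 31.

Two chosen integers sum to 31 exactly when both halves of some pair {x, 31−x} with 7 ≤ x ≤ 31−x ≤ 24 are chosen — 9 such pairs.
The remaining 8 elements (those with no distinct partner in range) can never complete a 31-sum, so the worst case takes all of them and one from each pair: 8 + 9 = 17.
By pigeonhole, the 18th integer has to be the second member of some pair, so 17 + 1 = 18.

18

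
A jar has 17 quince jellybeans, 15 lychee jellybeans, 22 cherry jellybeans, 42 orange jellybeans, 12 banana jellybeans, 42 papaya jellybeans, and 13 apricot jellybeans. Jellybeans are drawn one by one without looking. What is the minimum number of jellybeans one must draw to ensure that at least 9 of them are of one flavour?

The 7 flavours are the holes; the jellybeans drawn are the pigeons.
To avoid 9 of any one flavour, the worst case takes at most 8 of each flavour.
That gives 8 + 8 + 8 + 8 + 8 + 8 + 8 = 56 jellybeans with no flavour reaching 9.
The next jellybean forces some flavour to 9, so 56 + 1 = 57.

57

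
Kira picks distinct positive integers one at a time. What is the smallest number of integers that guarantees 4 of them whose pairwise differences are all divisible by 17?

52

Integers whose pairwise differences are multiples of 17 are exactly those sharing a remainder mod 17. By pigeonhole, the 17 residue classes mod 17 are the pigeonholes.
With 51 integers one could put 3 in each residue class and have no class reach 4.
The 52nd integer pushes some class to 4, so 17·3 + 1 = 52.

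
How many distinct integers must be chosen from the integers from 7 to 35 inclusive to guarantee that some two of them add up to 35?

A set avoiding the sum 35 can contain at most one of each pair {x, 35−x}, plus the 7 elements whose complement lies outside the range.
The integers 18, …, 35 (18 of them) are such a set: any two sum to at least 18+19 = 37 > 35.
Any 19th integer completes one of the 11 pairs, so 19 choices force a sum of 35.

19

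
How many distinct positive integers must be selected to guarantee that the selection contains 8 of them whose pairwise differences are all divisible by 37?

260

Integers whose pairwise differences are multiples of 37 are exactly those sharing a remainder mod 37. By the pigeonhole principle, the 37 residue classes mod 37 are the pigeonholes.
With 259 integers one could put 7 in each residue class and have no class reach 8.
The 260th integer pushes some class to 8, so 37·7 + 1 = 260.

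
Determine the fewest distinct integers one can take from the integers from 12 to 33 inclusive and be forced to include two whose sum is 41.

Two chosen integers sum to 41 exactly when both halves of some pair {x, 41−x} with 12 ≤ x ≤ 41−x ≤ 29 are chosen — 9 such pairs.
The remaining 4 elements (those with no distinct partner in range) can never complete a 41-sum, so the worst case takes all of them and one from each pair: 4 + 9 = 13.
Pigeonhole: the 14th integer has to be the second member of some pair, so 13 + 1 = 14.

14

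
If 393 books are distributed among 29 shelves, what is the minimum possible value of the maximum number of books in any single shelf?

The 29 shelves are the holes and the 393 books are the pigeons.
If every shelf held at most 13 books, the total would be at most 29 × 13 = 377, which is less than 393.
So some shelf holds at least ⌈393/29⌉ = 14 books.

14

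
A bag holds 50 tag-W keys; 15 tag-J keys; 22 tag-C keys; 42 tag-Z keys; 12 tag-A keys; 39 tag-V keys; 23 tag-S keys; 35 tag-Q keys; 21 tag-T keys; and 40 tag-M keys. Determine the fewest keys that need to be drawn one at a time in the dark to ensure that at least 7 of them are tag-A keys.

294

In the worst case for collecting tag-A keys, every non-tag-A key comes out first.
There are 50 + 15 + 22 + 42 + 39 + 23 + 35 + 21 + 40 = 287 non-tag-A keys altogether.
After those, each further key must be tag-A, so 287 + 7 = 294 draws guarantee 7 tag-A keys.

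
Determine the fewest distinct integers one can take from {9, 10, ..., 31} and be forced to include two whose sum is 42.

14

Group the elements by complementary pair {x, 42−x}: {11,31}, {12,30}, {13,29}, …, giving 10 two-element pairs, the single value 21 (it cannot pair with itself since the integers are distinct), and 2 integers whose partner 42−x falls outside [9,31].
Treating each of those 13 groups as a pigeonhole, one can pick one integer per group — 13 integers — with no two summing to 42.
The 14th integer lands in an occupied pair, forcing a sum of 42.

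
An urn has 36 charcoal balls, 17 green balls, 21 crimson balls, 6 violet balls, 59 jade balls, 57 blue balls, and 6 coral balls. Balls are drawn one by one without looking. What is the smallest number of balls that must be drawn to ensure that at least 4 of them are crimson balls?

185

In the worst case for collecting crimson balls, every non-crimson ball comes out first.
There are 36 + 17 + 6 + 59 + 57 + 6 = 181 non-crimson balls altogether.
After those, each further ball must be crimson, so 181 + 4 = 185 draws guarantee 4 crimson balls.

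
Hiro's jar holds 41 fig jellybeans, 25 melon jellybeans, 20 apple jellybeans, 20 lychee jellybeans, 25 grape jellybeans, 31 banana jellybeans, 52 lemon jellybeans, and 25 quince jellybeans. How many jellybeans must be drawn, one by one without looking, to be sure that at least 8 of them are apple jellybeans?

227

In the worst case for collecting apple jellybeans, every non-apple jellybean comes out first.
There are 41 + 25 + 20 + 25 + 31 + 52 + 25 = 219 non-apple jellybeans altogether.
After those, each further jellybean must be apple, so 219 + 8 = 227 draws guarantee 8 apple jellybeans.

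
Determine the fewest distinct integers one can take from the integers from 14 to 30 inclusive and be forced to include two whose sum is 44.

10

Group the elements by complementary pair {x, 44−x}: {14,30}, {15,29}, {16,28}, …, giving 8 two-element pairs and the single value 22 (it cannot pair with itself since the integers are distinct).
By pigeonhole, treating each of those 9 groups as a pigeonhole, one can pick one integer per group — 9 integers — with no two summing to 44.
The 10th integer lands in an occupied pair, forcing a sum of 44.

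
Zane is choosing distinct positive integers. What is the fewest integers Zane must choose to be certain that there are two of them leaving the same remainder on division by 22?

The 22 residue classes mod 22 are the pigeonholes.
With 22 integers one could put 1 in each residue class and have no class reach 2.
The 23rd integer pushes some class to 2, so 22·1 + 1 = 23.

23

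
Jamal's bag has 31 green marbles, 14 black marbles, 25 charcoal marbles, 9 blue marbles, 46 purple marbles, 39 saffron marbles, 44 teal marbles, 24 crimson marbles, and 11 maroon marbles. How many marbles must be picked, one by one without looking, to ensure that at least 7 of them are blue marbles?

241

In the worst case for collecting blue marbles, every non-blue marble comes out first.
There are 31 + 14 + 25 + 46 + 39 + 44 + 24 + 11 = 234 non-blue marbles altogether.
After those, each further marble must be blue, so 234 + 7 = 241 draws guarantee 7 blue marbles.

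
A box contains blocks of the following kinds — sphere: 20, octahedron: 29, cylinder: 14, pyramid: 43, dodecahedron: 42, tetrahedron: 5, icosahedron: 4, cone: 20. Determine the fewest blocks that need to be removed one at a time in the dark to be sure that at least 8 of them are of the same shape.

Put each drawn block into a box by shape. The largest draw with every box below 8 takes min(count, 7) from each shape; shapes with fewer than 7 contribute all they have.
Σ min(cᵢ, 7) = 7 + 7 + 7 + 7 + 7 + 5 + 4 + 7 = 51.
Draw number 51 + 1 = 52 must push one box to 8.

52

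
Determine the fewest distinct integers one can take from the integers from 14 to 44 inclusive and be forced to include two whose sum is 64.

20

Two chosen integers sum to 64 exactly when both halves of some pair {x, 64−x} with 20 ≤ x ≤ 64−x ≤ 44 are chosen — 12 such pairs.
The remaining 7 elements (those with no distinct partner in range) can never complete a 64-sum, so the worst case takes all of them and one from each pair: 7 + 12 = 19.
The 20th integer has to be the second member of some pair, so 19 + 1 = 20.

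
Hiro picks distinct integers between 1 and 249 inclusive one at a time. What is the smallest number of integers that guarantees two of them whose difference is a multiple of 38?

Integers whose pairwise differences are multiples of 38 are exactly those sharing a remainder mod 38. By pigeonhole, the 38 residue classes mod 38 are the pigeonholes.
With 38 integers one could put 1 in each residue class and have no class reach 2.
The 39th integer pushes some class to 2, so 38·1 + 1 = 39.

39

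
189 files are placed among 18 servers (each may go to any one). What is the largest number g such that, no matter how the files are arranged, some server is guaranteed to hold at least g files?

By the pigeonhole principle, the 18 servers are the holes and the 189 files are the pigeons.
If every server held at most 10 files, the total would be at most 18 × 10 = 180, which is less than 189.
So some server holds at least ⌈189/18⌉ = 11 files.

11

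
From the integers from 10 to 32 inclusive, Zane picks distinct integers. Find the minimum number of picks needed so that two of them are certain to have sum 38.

15

Group the elements by complementary pair {x, 38−x}: {10,28}, {11,27}, {12,26}, …, giving 9 two-element pairs, the single value 19 (it cannot pair with itself since the integers are distinct), and 4 integers whose partner 38−x falls outside [10,32].
Treating each of those 14 groups as a pigeonhole, one can pick one integer per group — 14 integers — with no two summing to 38.
The 15th integer lands in an occupied pair, forcing a sum of 38.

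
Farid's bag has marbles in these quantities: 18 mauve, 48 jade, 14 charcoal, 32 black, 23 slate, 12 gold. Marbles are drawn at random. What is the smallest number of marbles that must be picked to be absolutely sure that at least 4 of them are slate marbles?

In the worst case for collecting slate marbles, every non-slate marble comes out first.
There are 18 + 48 + 14 + 32 + 12 = 124 non-slate marbles altogether.
After those, each further marble must be slate, so 124 + 4 = 128 draws guarantee 4 slate marbles.

128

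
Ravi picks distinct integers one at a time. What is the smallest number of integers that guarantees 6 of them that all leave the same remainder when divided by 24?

121

The 24 residue classes mod 24 are the pigeonholes.
With 120 integers one could put 5 in each residue class and have no class reach 6.
The 121st integer pushes some class to 6, so 24·5 + 1 = 121.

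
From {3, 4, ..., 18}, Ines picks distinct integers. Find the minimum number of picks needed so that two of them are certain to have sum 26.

12

Two chosen integers sum to 26 exactly when both halves of some pair {x, 26−x} with 8 ≤ x ≤ 26−x ≤ 18 are chosen — 5 such pairs.
The remaining 6 elements (those with no distinct partner in range) can never complete a 26-sum, so the worst case takes all of them and one from each pair: 6 + 5 = 11.
The 12th integer has to be the second member of some pair, so 11 + 1 = 12.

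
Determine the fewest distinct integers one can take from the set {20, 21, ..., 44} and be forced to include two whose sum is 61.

15

A set avoiding the sum 61 can contain at most one of each pair {x, 61−x}, plus the 3 elements whose complement lies outside the range.
The integers 31, …, 44 (14 of them) are such a set: any two sum to at least 31+32 = 63 > 61.
By the pigeonhole principle, any 15th integer completes one of the 11 pairs, so 15 choices force a sum of 61.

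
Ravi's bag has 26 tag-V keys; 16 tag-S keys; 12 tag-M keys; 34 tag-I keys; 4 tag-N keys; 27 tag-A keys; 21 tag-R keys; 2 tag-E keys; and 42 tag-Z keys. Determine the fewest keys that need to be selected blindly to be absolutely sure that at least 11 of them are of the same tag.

An adversary could hand out at most 10 keys per tag (tag-N, tag-E run out sooner): 10 + 10 + 10 + 10 + 4 + 10 + 10 + 2 + 10 = 76 keys and still no tag has 11.
One more key lands in a tag already at 10, so 77 draws are enough and 76 are not.

77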